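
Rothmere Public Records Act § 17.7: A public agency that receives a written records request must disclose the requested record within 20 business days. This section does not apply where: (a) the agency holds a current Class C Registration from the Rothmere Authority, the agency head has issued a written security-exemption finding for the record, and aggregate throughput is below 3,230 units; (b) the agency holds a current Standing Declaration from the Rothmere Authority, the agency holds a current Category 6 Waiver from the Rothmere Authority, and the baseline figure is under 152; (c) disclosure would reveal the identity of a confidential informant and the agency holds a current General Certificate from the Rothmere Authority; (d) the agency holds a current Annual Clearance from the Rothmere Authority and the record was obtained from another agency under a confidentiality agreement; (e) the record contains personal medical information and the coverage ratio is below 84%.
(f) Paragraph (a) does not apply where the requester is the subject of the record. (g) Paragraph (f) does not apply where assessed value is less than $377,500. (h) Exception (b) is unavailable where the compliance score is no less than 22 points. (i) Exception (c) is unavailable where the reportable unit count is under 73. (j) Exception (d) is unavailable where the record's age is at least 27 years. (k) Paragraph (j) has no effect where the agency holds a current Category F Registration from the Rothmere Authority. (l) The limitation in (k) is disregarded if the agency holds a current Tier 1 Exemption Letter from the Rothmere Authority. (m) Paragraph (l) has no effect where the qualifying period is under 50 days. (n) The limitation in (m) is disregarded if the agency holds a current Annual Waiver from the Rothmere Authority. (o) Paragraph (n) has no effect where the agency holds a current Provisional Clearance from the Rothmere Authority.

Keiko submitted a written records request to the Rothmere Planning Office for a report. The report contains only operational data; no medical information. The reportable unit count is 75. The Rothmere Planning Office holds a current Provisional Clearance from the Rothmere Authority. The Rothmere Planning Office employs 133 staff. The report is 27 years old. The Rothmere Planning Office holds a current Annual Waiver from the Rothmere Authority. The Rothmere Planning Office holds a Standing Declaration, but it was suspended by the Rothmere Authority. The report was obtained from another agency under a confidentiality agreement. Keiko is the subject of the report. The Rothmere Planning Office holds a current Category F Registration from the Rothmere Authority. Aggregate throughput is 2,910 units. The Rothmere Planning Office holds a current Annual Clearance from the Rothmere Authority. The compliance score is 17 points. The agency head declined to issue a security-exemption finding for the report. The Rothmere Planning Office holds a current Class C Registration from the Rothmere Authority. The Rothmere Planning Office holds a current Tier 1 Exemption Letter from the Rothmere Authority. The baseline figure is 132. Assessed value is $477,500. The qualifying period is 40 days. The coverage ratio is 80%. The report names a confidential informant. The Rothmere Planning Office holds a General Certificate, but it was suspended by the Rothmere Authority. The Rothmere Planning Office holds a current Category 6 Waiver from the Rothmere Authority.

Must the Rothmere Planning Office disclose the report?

Exception (a) fails — the agency head declined to issue a security-exemption finding.
Exception (b) does not apply: no current Standing Declaration is held.
Exception (c) fails — no current General Certificate is held.
All of (d)'s requirements are met (a current Annual Clearance is held; the report was obtained under a confidentiality agreement). As to paragraphs (j)–(o): (j) would limit (d) — the record's age is 27 years, meeting the 27 years threshold — but (k) sets (j) aside: (k) applies — a current Category F Registration is held. (l) would limit (k) — a current Tier 1 Exemption Letter is held — but (m) sets (l) aside: (m) is triggered — the qualifying period is 40 days, under the 50 days limit. (n) applies (a current Annual Waiver is held), but is displaced by (o): (o) operates against (n): a current Provisional Clearance is held. Exception (d) stands.
Exception (e) does not apply: the report contains only operational data.

No — exception (d) applies; the Rothmere Planning Office is not required to disclose the report.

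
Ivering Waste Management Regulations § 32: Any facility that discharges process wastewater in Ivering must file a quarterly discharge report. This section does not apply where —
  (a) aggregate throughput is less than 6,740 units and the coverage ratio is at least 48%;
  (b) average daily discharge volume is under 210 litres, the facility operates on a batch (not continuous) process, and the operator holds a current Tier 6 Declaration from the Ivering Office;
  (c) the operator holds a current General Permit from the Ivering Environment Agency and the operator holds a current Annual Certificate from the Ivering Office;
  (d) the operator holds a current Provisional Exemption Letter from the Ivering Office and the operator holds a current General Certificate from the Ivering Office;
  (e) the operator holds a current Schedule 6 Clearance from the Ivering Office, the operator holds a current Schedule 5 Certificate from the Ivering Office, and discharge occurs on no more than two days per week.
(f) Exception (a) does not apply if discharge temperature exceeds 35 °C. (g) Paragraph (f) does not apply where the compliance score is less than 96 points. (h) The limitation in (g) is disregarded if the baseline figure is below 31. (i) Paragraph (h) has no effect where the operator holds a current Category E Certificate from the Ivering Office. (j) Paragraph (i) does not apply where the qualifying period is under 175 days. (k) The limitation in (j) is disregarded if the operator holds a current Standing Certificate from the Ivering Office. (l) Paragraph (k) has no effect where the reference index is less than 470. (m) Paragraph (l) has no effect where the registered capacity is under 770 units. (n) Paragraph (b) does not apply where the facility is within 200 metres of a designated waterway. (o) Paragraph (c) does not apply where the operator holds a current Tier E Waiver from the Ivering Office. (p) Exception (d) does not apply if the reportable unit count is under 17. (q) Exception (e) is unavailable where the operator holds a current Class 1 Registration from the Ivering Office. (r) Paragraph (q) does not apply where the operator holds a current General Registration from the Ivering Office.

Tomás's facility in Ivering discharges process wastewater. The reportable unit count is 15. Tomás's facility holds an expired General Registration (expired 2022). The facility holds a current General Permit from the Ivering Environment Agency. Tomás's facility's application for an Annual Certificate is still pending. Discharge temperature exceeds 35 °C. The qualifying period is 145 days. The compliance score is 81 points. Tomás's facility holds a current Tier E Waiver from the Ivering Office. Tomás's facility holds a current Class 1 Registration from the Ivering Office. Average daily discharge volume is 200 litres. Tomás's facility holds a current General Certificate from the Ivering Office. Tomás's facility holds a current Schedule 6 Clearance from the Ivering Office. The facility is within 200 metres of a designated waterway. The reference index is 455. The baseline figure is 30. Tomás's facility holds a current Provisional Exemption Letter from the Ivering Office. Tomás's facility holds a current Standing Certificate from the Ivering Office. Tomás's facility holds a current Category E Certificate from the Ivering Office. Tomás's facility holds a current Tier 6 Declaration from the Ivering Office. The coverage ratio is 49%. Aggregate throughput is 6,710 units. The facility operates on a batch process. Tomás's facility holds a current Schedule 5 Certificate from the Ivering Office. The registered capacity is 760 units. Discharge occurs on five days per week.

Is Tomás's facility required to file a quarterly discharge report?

Exception (a) is satisfied on its face — aggregate throughput is 6,710 units, less than the 6,740 units limit; the coverage ratio is 49%, meeting the 48% threshold. Applying paragraphs (f)–(m): (f) would limit (a) — discharge temperature exceeds 35 °C — but (g) sets (f) aside: (g) is triggered — the compliance score is 81 points, less than the 96 points limit. (h) would limit (g) — the baseline figure is 30, below the 31 limit — but (i) sets (h) aside: (i) operates against (h): a current Category E Certificate is held. (j) is triggered (the qualifying period is 145 days, under the 175 days limit), but is set aside by (k): (k) is triggered — a current Standing Certificate is held. (l) applies (the reference index is 455, less than the 470 limit), but is overridden by (m): (m) operates against (l): the registered capacity is 760 units, under the 770 units limit. Exception (a) stands.
Exception (b) is satisfied on its face — average daily discharge volume is 200 litres, under the 210 litres limit; the facility operates on a batch process; a current Tier 6 Declaration is held. But: (n) applies — the facility is within 200 m of a designated waterway. (b) is therefore removed.
Exception (c) requires that the operator holds a current Annual Certificate from the Ivering Office; but the Annual Certificate is not current, so (c) is unavailable.
Exception (d) is satisfied on its face — a current Provisional Exemption Letter is held; a current General Certificate is held. Turning to paragraph (p): (p) is triggered — the reportable unit count is 15, under the 17 limit. (d) is therefore removed.
Exception (e) does not apply: discharge occurs on five days per week.

No — exception (a) applies; Tomás's facility is not required to file a quarterly discharge report.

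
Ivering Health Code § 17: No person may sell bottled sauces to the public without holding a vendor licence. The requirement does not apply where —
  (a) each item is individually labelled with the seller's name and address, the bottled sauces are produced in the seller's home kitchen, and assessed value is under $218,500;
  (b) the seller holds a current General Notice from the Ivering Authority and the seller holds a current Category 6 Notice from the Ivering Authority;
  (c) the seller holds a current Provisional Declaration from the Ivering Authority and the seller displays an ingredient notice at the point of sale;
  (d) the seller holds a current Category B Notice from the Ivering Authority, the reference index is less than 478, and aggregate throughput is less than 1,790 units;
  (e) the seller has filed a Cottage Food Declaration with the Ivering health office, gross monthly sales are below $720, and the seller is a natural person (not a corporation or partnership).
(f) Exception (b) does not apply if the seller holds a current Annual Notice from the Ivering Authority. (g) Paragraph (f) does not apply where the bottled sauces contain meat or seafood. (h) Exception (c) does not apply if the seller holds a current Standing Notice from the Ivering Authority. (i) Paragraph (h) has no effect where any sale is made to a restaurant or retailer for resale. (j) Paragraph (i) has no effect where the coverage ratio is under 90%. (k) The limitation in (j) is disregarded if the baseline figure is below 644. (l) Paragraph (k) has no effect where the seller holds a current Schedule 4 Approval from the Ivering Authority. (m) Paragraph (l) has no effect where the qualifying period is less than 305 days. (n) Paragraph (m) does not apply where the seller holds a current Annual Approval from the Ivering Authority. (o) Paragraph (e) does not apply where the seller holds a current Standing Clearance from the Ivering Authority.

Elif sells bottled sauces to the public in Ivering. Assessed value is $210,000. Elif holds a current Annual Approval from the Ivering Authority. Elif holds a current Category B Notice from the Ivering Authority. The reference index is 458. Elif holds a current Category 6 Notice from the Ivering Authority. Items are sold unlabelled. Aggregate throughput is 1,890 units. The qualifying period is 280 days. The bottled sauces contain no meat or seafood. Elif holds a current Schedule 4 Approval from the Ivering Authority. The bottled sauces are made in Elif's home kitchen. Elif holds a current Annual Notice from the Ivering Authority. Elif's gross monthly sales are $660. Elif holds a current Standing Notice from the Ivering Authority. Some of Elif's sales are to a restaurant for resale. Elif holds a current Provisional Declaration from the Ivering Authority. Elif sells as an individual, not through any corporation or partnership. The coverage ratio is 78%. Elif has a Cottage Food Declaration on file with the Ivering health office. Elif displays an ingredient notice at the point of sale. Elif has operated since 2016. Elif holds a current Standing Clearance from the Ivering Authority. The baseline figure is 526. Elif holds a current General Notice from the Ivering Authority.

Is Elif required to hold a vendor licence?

Exception (a) does not apply: items are sold unlabelled.
Exception (b): a current General Notice is held; a current Category 6 Notice is held — every condition holds. But: (f) is engaged — a current Annual Notice is held. (g) is not triggered (the bottled sauces contain no meat or seafood), so (f) stands. (b) is therefore removed.
Exception (c)'s conditions are all satisfied: a current Provisional Declaration is held; an ingredient notice is displayed. However, paragraphs (h)–(n) must be considered: (h) operates against (c): a current Standing Notice is held. (i) is triggered (some sales are to a restaurant for resale), but is overridden by (j): (j) operates against (i): the coverage ratio is 78%, under the 90% limit. (k) would limit (j) — the baseline figure is 526, below the 644 limit — but (l) sets (k) aside: (l) operates — a current Schedule 4 Approval is held. (m) would limit (l) — the qualifying period is 280 days, less than the 305 days limit — but (n) sets (m) aside: (n) operates against (m): a current Annual Approval is held. (c) is therefore removed.
Exception (d) fails — aggregate throughput is 1,890 units, not less than 1,790 units.
All of (e)'s requirements are met (a Cottage Food Declaration is on file; gross monthly sales are $660, below the $720 limit; the seller is a natural person). However, paragraph (o) must be considered: (o) operates against (e): a current Standing Clearance is held. So (e) is unavailable.
Every exception is unavailable, so the rule governs.

Yes — Elif must hold a vendor licence.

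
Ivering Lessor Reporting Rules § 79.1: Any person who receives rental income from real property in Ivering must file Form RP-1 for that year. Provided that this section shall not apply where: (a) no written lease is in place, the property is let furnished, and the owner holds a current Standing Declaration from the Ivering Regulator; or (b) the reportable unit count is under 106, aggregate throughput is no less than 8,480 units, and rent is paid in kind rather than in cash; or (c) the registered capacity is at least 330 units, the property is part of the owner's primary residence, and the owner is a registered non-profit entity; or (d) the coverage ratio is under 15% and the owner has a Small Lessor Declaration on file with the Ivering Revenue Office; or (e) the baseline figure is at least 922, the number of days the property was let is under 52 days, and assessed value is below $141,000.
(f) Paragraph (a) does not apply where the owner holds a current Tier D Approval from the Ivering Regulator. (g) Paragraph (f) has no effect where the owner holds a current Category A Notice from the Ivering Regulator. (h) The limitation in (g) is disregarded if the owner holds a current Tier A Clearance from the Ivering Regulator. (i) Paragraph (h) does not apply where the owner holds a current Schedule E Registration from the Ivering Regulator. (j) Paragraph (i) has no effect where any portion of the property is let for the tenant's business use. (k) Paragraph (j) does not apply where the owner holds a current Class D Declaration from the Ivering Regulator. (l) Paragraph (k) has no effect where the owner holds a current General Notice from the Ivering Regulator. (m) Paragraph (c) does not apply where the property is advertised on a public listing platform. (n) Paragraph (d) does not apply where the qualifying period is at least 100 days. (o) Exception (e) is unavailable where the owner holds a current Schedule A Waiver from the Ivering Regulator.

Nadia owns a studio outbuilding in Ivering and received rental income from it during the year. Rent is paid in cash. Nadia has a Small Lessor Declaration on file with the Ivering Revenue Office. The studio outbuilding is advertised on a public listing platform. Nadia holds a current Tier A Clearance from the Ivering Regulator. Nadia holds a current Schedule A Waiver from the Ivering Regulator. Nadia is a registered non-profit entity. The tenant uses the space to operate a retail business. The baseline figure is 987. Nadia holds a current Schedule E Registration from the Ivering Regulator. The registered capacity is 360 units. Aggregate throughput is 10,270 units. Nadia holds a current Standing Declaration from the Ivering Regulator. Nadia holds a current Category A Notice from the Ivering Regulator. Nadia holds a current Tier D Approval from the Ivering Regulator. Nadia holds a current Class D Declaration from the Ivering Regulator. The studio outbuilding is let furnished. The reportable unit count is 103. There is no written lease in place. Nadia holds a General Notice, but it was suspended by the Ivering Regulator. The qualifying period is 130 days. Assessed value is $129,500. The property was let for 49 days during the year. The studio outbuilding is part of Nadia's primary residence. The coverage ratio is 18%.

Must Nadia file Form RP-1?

No — exception (a) applies; Nadia is not required to file Form RP-1.

All of (a)'s requirements are met (there is no written lease; the property is let furnished; a current Standing Declaration is held). Considering the limiting provisions: (f) operates (a current Tier D Approval is held), but is overridden by (g): (g) is triggered — a current Category A Notice is held. (h) is triggered (a current Tier A Clearance is held), but is displaced by (i): (i) operates — a current Schedule E Registration is held. (j) is engaged (the space is let for business use), but is overridden by (k): (k) operates against (j): a current Class D Declaration is held. (l), which would lift (k), does not operate here — no current General Notice is held. Exception (a) stands.
Exception (b) does not apply: rent is paid in cash.
Exception (c) is satisfied on its face — the registered capacity is 360 units, meeting the 330 units threshold; the studio outbuilding is part of the primary residence; Nadia is a registered non-profit. But applying paragraph (m): (m) is triggered — the property is publicly advertised. Exception (c) does not apply.
Exception (d) does not apply: the coverage ratio is 18%, not under 15%.
Exception (e) is satisfied on its face — the baseline figure is 987, meeting the 922 threshold; the number of days the property was let is 49 days, under the 52 days limit; assessed value is $129,500, below the $141,000 limit. But applying paragraph (o): (o) is triggered — a current Schedule A Waiver is held. Exception (e) does not apply.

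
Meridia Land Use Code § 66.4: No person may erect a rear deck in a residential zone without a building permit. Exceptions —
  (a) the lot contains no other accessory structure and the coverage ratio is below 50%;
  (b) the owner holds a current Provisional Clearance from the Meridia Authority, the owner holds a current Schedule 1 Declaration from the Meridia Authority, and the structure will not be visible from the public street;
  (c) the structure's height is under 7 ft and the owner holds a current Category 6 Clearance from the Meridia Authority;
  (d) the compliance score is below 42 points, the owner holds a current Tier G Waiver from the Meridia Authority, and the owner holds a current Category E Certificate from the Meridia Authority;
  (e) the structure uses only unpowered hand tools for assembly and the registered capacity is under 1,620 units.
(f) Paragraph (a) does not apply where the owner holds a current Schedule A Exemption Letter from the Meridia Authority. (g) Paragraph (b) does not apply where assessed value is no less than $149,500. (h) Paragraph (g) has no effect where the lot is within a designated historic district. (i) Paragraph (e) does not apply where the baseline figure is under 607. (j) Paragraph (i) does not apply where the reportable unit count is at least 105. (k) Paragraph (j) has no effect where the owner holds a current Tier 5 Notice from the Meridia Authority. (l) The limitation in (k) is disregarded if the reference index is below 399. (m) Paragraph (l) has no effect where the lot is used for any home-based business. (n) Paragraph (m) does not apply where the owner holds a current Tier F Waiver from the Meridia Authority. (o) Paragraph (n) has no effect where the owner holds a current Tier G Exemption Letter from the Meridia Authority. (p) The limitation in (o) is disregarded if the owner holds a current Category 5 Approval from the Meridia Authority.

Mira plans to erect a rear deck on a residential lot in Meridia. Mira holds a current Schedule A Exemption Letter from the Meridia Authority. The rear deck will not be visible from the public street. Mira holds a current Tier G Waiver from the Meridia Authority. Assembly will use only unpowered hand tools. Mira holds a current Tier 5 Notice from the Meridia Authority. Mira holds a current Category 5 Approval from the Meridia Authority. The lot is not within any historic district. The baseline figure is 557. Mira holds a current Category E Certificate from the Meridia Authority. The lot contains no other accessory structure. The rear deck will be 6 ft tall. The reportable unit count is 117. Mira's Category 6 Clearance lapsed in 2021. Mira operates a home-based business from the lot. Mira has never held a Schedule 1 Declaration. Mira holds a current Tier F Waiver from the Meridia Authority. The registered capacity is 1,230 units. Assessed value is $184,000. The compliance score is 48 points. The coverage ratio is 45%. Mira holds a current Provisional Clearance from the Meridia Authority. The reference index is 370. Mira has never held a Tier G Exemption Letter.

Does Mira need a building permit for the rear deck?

Exception (a): the lot has no other accessory structure; the coverage ratio is 45%, below the 50% limit — every condition holds. But: (f) operates against (a): a current Schedule A Exemption Letter is held. (a) is therefore removed.
Exception (b) requires that the owner holds a current Schedule 1 Declaration from the Meridia Authority; but there is no Schedule 1 Declaration in force, so (b) is unavailable.
Exception (c) does not apply: there is no Category 6 Clearance in force.
Exception (d) does not apply: the compliance score is 48 points, not below 42 points.
Exception (e) is satisfied on its face — assembly uses only hand tools; the registered capacity is 1,230 units, under the 1,620 units limit. Applying paragraphs (i)–(p): (i) would limit (e) — the baseline figure is 557, under the 607 limit — but (j) sets (i) aside: (j) operates against (i): the reportable unit count is 117, meeting the 105 threshold. (k) is triggered (a current Tier 5 Notice is held), but is set aside by (l): (l) operates against (k): the reference index is 370, below the 399 limit. (m) would limit (l) — a home-based business operates on the lot — but (n) sets (m) aside: (n) operates against (m): a current Tier F Waiver is held. (o) is inapplicable (no current Tier G Exemption Letter is held), so (n) stands. (e) remains available.

No — exception (e) applies; Mira does not need a building permit.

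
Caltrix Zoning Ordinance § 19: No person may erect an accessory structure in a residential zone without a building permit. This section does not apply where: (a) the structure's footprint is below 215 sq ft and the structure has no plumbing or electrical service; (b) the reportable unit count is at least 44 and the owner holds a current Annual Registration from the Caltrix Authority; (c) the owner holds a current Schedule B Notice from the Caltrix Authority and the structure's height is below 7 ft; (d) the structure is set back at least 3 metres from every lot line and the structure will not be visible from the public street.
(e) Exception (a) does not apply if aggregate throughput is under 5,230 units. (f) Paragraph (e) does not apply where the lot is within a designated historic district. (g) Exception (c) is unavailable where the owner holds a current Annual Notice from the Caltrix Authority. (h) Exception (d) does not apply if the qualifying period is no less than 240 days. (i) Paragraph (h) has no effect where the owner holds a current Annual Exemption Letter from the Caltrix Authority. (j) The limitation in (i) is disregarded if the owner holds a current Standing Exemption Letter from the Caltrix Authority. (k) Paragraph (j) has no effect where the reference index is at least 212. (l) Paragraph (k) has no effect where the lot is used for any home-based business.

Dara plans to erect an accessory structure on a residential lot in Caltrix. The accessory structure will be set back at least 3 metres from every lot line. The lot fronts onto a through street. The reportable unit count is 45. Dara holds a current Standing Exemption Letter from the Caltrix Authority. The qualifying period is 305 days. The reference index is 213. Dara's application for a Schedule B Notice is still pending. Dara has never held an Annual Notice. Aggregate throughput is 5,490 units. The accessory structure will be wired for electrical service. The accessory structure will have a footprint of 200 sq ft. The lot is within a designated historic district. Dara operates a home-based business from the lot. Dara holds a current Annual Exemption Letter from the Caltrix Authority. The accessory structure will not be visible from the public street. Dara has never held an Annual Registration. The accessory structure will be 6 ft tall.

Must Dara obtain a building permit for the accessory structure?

Yes — Dara must obtain a building permit.

Exception (a) fails — electrical service is planned.
Exception (b) requires that the owner holds a current Annual Registration from the Caltrix Authority; but no current Annual Registration is held, so (b) is unavailable.
Exception (c) requires that the owner holds a current Schedule B Notice from the Caltrix Authority; but the Schedule B Notice is not current, so (c) is unavailable.
Exception (d) is satisfied on its face — the setback is at least 3 m on every side; the structure will not be visible from the street. But: (h) operates against (d): the qualifying period is 305 days, meeting the 240 days threshold. (i) applies (a current Annual Exemption Letter is held), but is overridden by (j): (j) is engaged — a current Standing Exemption Letter is held. (k) applies (the reference index is 213, meeting the 212 threshold), but yields to (l): (l) operates against (k): a home-based business operates on the lot. (d) is therefore removed.
No exception is made out. Dara falls within the general rule.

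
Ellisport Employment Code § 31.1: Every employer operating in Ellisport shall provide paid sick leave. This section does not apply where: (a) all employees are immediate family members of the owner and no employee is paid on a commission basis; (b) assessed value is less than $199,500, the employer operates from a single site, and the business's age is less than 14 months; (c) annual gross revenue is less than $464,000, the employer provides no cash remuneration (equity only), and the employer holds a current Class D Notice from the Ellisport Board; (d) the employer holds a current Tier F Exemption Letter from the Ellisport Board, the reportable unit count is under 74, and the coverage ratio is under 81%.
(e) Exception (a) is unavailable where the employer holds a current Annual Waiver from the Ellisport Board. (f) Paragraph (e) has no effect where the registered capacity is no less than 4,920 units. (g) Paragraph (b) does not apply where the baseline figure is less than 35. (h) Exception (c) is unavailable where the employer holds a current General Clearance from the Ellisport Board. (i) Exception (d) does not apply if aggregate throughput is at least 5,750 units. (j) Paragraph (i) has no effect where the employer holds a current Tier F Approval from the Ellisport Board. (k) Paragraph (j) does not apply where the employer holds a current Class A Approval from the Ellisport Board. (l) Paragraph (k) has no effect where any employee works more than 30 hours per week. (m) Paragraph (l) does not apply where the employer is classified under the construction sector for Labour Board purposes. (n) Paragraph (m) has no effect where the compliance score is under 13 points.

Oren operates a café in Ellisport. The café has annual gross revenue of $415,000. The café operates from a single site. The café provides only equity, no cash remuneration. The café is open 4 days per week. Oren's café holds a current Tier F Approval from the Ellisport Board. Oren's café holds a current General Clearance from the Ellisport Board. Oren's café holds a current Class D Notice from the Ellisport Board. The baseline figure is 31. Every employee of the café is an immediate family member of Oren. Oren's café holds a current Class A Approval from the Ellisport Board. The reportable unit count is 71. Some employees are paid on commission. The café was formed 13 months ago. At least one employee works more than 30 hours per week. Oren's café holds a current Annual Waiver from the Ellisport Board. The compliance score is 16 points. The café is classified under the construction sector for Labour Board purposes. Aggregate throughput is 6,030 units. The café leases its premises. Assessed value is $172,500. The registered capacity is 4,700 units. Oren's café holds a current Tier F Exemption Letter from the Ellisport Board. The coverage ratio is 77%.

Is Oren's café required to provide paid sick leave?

Exception (a) requires that no employee is paid on a commission basis; but some employees are paid on commission, so (a) is unavailable.
Exception (b) is satisfied on its face — assessed value is $172,500, less than the $199,500 limit; the employer operates from a single site; the business's age is 13 months, less than the 14 months limit. But applying paragraph (g): (g) operates against (b): the baseline figure is 31, less than the 35 limit. (b) is therefore removed.
Exception (c) is satisfied on its face — annual gross revenue is $415,000, less than the $464,000 limit; remuneration is equity-only; a current Class D Notice is held. Turning to paragraph (h): (h) is triggered — a current General Clearance is held. (c) is therefore removed.
Exception (d) is satisfied on its face — a current Tier F Exemption Letter is held; the reportable unit count is 71, under the 74 limit; the coverage ratio is 77%, under the 81% limit. However, paragraphs (i)–(n) must be considered: (i) is triggered — aggregate throughput is 6,030 units, meeting the 5,750 units threshold. (j) is triggered (a current Tier F Approval is held), but yields to (k): (k) operates — a current Class A Approval is held. (l) applies (at least one employee exceeds 30 hours/week), but is itself disapplied by (m): (m) operates against (l): the café is classified under the construction sector. (n), which would lift (m), is not engaged — the compliance score is 16 points, not under 13 points. So (d) is unavailable.
No exception applies. The general rule governs.

Yes — Oren's café must provide paid sick leave.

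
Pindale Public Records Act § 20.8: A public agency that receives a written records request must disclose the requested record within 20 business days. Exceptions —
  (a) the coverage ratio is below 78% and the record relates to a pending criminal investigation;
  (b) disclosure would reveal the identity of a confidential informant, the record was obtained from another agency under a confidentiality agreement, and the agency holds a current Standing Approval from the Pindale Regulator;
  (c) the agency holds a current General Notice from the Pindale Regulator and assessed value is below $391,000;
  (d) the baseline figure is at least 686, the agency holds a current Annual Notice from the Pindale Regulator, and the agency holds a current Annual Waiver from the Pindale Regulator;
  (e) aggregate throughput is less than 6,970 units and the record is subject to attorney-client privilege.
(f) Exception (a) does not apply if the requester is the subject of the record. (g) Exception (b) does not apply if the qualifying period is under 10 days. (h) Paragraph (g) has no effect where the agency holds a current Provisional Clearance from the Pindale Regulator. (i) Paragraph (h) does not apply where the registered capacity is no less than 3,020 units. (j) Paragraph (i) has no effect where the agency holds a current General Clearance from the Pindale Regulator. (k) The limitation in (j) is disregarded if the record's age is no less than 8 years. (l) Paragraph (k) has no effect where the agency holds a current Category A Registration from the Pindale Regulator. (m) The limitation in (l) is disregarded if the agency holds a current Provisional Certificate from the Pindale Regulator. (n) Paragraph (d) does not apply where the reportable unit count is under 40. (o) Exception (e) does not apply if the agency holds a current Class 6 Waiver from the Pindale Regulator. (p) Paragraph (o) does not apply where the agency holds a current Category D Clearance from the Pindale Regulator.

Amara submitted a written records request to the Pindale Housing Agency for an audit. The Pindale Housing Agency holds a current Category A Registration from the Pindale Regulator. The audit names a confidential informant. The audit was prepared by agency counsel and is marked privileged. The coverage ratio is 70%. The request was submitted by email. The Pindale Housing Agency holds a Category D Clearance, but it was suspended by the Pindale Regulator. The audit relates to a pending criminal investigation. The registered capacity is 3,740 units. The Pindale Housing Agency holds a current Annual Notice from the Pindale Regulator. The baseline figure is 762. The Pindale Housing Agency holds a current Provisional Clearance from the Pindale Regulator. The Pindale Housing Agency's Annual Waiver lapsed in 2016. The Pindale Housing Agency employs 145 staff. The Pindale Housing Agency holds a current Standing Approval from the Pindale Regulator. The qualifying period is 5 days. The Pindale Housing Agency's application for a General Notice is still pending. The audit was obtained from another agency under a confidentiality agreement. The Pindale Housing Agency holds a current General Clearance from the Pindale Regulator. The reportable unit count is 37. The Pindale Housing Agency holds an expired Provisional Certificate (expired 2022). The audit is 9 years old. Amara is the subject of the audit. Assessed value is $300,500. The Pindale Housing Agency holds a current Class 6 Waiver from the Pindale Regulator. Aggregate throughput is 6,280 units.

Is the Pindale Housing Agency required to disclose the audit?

No — exception (b) applies; the Pindale Housing Agency is not required to disclose the audit.

All of (a)'s requirements are met (the coverage ratio is 70%, below the 78% limit; the audit relates to a pending investigation). But applying paragraph (f): (f) applies — Amara is the subject of the audit. So (a) is unavailable.
Exception (b)'s conditions are all satisfied: the audit names a confidential informant; the audit was obtained under a confidentiality agreement; a current Standing Approval is held. Considering the limiting provisions: (g) applies (the qualifying period is 5 days, under the 10 days limit), but is displaced by (h): (h) operates against (g): a current Provisional Clearance is held. (i) is triggered (the registered capacity is 3,740 units, meeting the 3,020 units threshold), but is overridden by (j): (j) operates — a current General Clearance is held. (k) would limit (j) — the record's age is 9 years, meeting the 8 years threshold — but (l) sets (k) aside: (l) is triggered — a current Category A Registration is held. (m), which would lift (l), is not triggered — the Provisional Certificate is not current. (b) remains available.
Exception (c) requires that the agency holds a current General Notice from the Pindale Regulator; but there is no General Notice in force, so (c) is unavailable.
Exception (d) requires that the agency holds a current Annual Waiver from the Pindale Regulator; but no current Annual Waiver is held, so (d) is unavailable.
Exception (e)'s conditions are all satisfied: aggregate throughput is 6,280 units, less than the 6,970 units limit; the audit is privileged. But: (o) is engaged — a current Class 6 Waiver is held. (p), which would lift (o), does not operate here — there is no Category D Clearance in force. So (e) is unavailable.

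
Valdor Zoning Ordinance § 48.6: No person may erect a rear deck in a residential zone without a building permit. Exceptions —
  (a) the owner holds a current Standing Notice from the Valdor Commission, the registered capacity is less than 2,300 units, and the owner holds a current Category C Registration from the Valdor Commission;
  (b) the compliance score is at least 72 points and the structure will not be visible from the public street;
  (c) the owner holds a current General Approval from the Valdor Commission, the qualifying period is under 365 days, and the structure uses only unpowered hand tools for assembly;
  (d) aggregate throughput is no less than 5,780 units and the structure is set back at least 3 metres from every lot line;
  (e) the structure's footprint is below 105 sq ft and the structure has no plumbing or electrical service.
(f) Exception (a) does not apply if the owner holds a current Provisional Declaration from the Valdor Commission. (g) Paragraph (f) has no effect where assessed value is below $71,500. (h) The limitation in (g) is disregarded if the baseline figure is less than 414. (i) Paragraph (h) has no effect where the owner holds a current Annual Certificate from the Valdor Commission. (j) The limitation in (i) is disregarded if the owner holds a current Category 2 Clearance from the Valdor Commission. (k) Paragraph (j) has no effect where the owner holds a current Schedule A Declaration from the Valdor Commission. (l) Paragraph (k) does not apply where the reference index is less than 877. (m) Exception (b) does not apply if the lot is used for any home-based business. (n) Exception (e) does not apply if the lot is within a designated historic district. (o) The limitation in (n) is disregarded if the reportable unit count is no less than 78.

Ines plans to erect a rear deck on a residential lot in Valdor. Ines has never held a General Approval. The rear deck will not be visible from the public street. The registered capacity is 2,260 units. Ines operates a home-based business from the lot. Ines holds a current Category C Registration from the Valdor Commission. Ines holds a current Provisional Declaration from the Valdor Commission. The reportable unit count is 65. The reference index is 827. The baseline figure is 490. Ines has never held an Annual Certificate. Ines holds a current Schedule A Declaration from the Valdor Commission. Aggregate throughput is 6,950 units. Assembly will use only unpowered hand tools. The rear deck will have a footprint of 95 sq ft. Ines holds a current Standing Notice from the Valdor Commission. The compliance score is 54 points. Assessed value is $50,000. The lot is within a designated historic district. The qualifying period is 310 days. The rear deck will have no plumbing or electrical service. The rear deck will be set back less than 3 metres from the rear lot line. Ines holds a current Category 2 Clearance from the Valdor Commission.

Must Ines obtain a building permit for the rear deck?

No — exception (a) applies; Ines does not need a building permit.

Exception (a)'s conditions are all satisfied: a current Standing Notice is held; the registered capacity is 2,260 units, less than the 2,300 units limit; a current Category C Registration is held. As to paragraphs (f)–(l): (f) applies (a current Provisional Declaration is held), but yields to (g): (g) operates — assessed value is $50,000, below the $71,500 limit. (h), which would lift (g), is inapplicable — the baseline figure is 490, not less than 414. So (a) applies.
Exception (b) does not apply: the compliance score is 54 points, short of 72 points.
Exception (c) fails — there is no General Approval in force.
Exception (d) does not apply: the rear setback is under 3 m.
Exception (e)'s conditions are all satisfied: the structure's footprint is 95 sq ft, below the 105 sq ft limit; there is no plumbing or electrical service. But applying paragraphs (n)–(o): (n) is triggered — the lot is in a historic district. (o) is inapplicable (the reportable unit count is 65, short of 78), so (n) stands. (e) is therefore removed.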